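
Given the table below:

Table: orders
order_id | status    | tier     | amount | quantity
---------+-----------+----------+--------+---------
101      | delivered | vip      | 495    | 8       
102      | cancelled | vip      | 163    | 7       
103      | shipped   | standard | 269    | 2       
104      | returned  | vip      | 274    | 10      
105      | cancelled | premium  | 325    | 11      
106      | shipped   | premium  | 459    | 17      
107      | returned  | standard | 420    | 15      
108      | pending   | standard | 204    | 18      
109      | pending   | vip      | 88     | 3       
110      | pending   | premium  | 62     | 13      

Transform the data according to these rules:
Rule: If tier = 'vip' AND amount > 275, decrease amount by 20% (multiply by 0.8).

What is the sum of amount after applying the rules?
2660.0

Step 1: Find records where tier = 'vip' AND amount > 275
Step 2: 1 records match, summing to 495
Step 3: After multiplier: 495 × 0.8 = 396.0
Step 4: Unaffected records sum: 2264
Step 5: Final sum = 396.0 + 2264 = 2660.0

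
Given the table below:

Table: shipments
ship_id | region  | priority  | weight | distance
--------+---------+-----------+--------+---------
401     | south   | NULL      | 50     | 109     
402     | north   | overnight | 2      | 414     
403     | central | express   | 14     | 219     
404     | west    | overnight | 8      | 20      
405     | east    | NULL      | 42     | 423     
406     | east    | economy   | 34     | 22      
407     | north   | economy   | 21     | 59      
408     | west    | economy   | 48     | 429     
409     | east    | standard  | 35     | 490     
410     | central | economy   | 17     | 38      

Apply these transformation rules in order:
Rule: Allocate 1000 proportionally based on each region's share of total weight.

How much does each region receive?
central: 114.39, east: 409.59, north: 84.87, south: 184.5, west: 206.64

Step 1: Calculate total weight = 271
Step 2: Calculate each region's proportion:
  central: 31/271 = 11.44% → 114.39
  east: 111/271 = 40.96% → 409.59
  north: 23/271 = 8.49% → 84.87
  south: 50/271 = 18.45% → 184.5
  west: 56/271 = 20.66% → 206.64
Step 3: Verify: sum of allocations ≈ 1000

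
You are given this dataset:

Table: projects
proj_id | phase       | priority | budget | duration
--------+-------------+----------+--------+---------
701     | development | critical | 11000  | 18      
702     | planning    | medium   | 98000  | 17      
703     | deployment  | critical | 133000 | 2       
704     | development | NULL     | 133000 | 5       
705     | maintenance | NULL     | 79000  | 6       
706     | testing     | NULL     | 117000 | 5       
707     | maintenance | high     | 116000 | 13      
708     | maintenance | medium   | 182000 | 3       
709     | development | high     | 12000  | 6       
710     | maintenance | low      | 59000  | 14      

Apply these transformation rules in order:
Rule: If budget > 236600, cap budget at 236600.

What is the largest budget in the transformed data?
182000

Step 1: Original maximum budget = 182000
Step 2: Check cap of 236600 against maximum
Step 3: No records exceed the cap (max 182000 <= cap 236600), so no capping applies
Step 4: Maximum after transformation = 182000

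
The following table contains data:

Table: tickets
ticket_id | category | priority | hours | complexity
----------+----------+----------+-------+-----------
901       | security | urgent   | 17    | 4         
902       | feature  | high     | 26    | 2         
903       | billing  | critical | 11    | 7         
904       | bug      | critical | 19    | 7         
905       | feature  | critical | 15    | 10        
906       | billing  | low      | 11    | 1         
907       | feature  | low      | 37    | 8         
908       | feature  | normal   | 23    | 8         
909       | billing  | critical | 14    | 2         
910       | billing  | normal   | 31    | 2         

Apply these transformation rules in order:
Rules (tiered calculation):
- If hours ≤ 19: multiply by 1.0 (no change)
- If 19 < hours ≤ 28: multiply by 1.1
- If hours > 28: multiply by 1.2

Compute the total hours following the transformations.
222.5

Step 1: Tier 1 (hours ≤ 19): 6 records, sum = 87 × 1.0 = 87.0
Step 2: Tier 2 (19 < hours ≤ 28): 2 records, sum = 49 × 1.1 = 53.9
Step 3: Tier 3 (hours > 28): 2 records, sum = 68 × 1.2 = 81.6
Step 4: Final sum = 87.0 + 53.9 + 81.6 = 222.5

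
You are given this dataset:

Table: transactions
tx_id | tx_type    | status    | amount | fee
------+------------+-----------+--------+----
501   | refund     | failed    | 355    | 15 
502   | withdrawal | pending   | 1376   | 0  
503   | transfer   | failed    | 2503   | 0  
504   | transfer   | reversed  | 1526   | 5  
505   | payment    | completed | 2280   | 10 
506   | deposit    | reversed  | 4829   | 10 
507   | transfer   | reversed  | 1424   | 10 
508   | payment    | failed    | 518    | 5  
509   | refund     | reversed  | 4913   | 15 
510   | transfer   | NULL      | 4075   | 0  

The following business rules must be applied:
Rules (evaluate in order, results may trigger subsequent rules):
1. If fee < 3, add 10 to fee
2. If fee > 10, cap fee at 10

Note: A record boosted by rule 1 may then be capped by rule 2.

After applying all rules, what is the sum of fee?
90

Step 1: Apply rule 1 to records with fee < 3
  - 3 records get bonus of 10
  - Of these, 0 records then exceed 10 and get capped
Step 2: Apply rule 2 to records with fee > 10
  - 2 records (original) are capped
Step 3: Calculate final sum = 90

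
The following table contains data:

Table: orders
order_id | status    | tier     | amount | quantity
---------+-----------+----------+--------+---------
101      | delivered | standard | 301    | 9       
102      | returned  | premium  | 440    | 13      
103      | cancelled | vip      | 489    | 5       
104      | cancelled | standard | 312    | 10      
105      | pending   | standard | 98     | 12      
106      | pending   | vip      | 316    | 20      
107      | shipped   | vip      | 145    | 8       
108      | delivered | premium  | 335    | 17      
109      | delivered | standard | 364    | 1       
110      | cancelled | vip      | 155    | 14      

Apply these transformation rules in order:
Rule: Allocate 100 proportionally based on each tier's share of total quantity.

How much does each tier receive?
premium: 27.52, standard: 29.36, vip: 43.12

Step 1: Calculate total quantity = 109
Step 2: Calculate each tier's proportion:
  premium: 30/109 = 27.52% → 27.52
  standard: 32/109 = 29.36% → 29.36
  vip: 47/109 = 43.12% → 43.12
Step 3: Verify: sum of allocations ≈ 100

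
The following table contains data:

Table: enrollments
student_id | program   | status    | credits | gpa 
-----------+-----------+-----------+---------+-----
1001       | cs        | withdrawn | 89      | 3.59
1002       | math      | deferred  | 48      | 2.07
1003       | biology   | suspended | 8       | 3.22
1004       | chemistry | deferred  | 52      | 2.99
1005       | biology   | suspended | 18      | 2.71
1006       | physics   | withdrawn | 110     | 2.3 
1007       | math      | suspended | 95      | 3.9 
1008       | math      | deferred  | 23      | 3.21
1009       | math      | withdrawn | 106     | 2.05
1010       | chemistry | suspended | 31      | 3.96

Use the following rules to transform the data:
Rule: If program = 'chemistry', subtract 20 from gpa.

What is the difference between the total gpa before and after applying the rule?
40.0

Step 1: Original sum of gpa = 30.0
Step 2: 2 records have program = 'chemistry'
Step 3: Each affected record changes by -20
Step 4: Total change = 2 × -20 = -40
Step 5: New sum = 30.0 + -40 = -10.0
Step 6: Difference = |-10.0 - 30.0| = 40.0
        (Sum decreased by 40.0)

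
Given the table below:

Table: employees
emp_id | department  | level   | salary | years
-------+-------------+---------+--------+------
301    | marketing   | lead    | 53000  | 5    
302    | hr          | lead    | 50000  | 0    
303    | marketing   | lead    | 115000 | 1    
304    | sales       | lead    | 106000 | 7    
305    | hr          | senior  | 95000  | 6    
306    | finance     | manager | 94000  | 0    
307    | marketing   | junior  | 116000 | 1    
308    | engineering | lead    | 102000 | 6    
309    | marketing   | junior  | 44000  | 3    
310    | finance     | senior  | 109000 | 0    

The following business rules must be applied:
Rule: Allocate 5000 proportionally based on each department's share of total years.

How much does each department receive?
engineering: 1034.48, finance: 0.0, hr: 1034.48, marketing: 1724.14, sales: 1206.9

Step 1: Calculate total years = 29
Step 2: Calculate each department's proportion:
  engineering: 6/29 = 20.69% → 1034.48
  finance: 0/29 = 0.00% → 0.0
  hr: 6/29 = 20.69% → 1034.48
  marketing: 10/29 = 34.48% → 1724.14
  sales: 7/29 = 24.14% → 1206.9
Step 3: Verify: sum of allocations ≈ 5000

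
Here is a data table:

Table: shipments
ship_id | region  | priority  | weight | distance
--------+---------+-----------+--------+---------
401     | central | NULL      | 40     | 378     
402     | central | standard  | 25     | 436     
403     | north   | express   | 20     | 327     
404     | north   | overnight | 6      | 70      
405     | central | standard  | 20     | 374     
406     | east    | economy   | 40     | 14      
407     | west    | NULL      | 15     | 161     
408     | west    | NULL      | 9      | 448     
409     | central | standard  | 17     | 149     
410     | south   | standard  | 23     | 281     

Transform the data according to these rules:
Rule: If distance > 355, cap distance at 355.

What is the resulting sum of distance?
2422

Step 1: 4 records have distance > 355
Step 2: These records originally summed to 1636
Step 3: After capping: 4 × 355 = 1420
Step 4: Unaffected records sum: 1002
Step 5: Final sum = 1420 + 1002 = 2422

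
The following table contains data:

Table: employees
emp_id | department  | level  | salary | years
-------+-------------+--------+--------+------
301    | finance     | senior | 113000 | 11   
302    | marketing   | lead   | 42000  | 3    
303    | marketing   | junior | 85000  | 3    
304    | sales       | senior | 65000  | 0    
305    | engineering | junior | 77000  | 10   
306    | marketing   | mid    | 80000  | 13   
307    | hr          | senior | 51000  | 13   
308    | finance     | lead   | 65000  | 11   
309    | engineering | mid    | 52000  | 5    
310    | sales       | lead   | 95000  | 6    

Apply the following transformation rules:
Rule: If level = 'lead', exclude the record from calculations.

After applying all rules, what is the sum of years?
55

Step 1: Identify records where level = 'lead'
Step 2: The excluded records sum to 20
Step 3: Original total years = 75
Step 4: Remaining total = 75 - 20 = 55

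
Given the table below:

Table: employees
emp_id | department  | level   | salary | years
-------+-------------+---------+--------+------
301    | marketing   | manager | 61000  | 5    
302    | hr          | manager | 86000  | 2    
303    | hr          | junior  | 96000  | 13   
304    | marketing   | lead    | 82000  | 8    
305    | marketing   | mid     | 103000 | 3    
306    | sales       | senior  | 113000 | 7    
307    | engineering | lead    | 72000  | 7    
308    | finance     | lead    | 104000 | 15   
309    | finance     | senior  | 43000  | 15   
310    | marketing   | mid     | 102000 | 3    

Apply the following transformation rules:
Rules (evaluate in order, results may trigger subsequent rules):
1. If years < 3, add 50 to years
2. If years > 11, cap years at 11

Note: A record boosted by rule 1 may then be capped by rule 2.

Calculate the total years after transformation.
77

Step 1: Apply rule 1 to records with years < 3
  - 1 records get bonus of 50
  - Of these, 1 records then exceed 11 and get capped
Step 2: Apply rule 2 to records with years > 11
  - 3 records (original) are capped
Step 3: Calculate final sum = 77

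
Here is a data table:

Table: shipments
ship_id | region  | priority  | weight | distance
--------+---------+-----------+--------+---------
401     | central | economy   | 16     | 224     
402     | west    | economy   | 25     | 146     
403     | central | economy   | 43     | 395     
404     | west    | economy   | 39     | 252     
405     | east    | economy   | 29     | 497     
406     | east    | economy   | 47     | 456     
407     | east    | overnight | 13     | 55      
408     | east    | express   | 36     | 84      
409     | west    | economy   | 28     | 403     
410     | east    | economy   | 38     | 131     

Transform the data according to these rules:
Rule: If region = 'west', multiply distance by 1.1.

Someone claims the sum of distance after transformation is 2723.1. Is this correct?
Yes, the result is correct.

Step 1: Calculate the correct sum after transformation
Step 2: Apply multiplier 1.1 to records where region = 'west'
Step 3: Correct result = 2723.1
Step 4: Claimed result = 2723.1
Step 5: 2723.1 = 2723.1 ✓
Conclusion: The claimed result is correct.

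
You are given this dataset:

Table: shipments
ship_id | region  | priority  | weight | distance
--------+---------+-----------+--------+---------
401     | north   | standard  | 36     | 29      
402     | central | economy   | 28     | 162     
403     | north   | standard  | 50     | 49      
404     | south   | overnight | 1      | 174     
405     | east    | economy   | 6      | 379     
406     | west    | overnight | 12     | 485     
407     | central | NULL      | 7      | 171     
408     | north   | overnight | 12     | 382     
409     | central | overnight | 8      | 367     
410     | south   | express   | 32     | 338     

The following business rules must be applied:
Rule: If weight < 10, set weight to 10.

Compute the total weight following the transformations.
210

Step 1: 4 records have weight < 10
Step 2: These records originally summed to 22
Step 3: After setting to minimum: 4 × 10 = 40
Step 4: Unaffected records sum: 170
Step 5: Final sum = 40 + 170 = 210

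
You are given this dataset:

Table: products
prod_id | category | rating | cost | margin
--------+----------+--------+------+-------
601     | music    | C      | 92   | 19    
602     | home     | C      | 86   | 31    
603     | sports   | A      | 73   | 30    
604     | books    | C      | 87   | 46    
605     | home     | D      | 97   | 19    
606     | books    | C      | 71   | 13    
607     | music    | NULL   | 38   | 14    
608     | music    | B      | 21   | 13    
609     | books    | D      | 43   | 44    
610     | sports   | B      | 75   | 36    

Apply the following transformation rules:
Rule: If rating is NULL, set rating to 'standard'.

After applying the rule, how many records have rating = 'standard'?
1

Step 1: Count records where rating IS NULL
Step 2: Found 1 records with NULL rating
Step 3: These records will have rating set to 'standard'
Step 4: Records already having rating = 'standard': 0
Step 5: Answer: 1 + 0 = 1 records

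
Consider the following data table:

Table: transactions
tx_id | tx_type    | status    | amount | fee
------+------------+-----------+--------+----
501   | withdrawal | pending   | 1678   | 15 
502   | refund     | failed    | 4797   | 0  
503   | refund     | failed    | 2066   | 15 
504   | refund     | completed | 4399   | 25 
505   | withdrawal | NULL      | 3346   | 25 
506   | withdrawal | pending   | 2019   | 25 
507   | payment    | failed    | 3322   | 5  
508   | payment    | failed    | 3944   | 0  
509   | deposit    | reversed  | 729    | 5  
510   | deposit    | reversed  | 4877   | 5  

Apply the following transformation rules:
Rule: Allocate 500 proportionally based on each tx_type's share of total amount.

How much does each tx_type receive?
deposit: 89.91, payment: 116.53, refund: 180.61, withdrawal: 112.95

Step 1: Calculate total amount = 31177
Step 2: Calculate each tx_type's proportion:
  deposit: 5606/31177 = 17.98% → 89.91
  payment: 7266/31177 = 23.31% → 116.53
  refund: 11262/31177 = 36.12% → 180.61
  withdrawal: 7043/31177 = 22.59% → 112.95
Step 3: Verify: sum of allocations ≈ 500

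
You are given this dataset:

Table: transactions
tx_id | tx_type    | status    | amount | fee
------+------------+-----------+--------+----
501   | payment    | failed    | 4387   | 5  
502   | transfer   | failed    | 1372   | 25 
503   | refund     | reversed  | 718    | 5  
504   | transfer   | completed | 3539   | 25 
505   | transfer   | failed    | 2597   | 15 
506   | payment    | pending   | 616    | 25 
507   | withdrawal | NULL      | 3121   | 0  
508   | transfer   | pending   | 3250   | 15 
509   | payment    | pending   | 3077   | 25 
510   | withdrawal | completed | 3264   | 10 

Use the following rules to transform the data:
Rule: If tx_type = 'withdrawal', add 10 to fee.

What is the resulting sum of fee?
170

Step 1: Count records where tx_type = 'withdrawal': 2
Step 2: Total bonus added: 2 × 10 = 20
Step 3: Original sum of fee: 150
Step 4: Final sum = 150 + 20 = 170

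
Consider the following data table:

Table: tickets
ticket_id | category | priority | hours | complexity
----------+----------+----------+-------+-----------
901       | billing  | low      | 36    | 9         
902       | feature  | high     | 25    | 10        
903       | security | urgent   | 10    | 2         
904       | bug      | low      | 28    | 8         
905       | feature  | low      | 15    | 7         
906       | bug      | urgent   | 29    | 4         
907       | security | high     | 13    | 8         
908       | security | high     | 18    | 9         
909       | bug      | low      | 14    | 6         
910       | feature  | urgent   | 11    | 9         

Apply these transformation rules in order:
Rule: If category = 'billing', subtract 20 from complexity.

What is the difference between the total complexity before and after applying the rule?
20

Step 1: Original sum of complexity = 72
Step 2: 1 records have category = 'billing'
Step 3: Each affected record changes by -20
Step 4: Total change = 1 × -20 = -20
Step 5: New sum = 72 + -20 = 52
Step 6: Difference = |52 - 72| = 20
        (Sum decreased by 20)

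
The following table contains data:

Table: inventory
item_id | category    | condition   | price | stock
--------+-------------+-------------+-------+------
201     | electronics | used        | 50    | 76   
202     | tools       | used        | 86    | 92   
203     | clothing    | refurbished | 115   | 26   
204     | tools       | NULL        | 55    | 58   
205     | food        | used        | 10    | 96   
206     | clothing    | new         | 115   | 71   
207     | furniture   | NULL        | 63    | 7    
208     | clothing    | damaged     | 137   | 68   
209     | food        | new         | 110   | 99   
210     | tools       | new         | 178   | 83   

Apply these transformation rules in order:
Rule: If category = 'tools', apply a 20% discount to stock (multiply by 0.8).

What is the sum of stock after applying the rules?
629.4

Step 1: Records with category = 'tools' have total stock = 233
Step 2: Apply multiplier: 233 × 0.8 = 186.4
Step 3: Other records total: 443
Step 4: Final sum = 186.4 + 443 = 629.4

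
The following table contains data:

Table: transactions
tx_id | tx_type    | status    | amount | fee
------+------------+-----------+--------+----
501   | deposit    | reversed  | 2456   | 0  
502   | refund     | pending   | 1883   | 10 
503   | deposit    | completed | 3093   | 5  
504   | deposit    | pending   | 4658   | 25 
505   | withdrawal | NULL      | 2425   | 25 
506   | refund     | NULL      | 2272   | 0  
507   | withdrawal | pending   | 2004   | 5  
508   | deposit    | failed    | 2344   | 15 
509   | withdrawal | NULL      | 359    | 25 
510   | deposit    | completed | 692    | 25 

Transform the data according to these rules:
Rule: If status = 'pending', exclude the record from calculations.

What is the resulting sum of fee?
95

Step 1: Identify records where status = 'pending'
Step 2: The excluded records sum to 40
Step 3: Original total fee = 135
Step 4: Remaining total = 135 - 40 = 95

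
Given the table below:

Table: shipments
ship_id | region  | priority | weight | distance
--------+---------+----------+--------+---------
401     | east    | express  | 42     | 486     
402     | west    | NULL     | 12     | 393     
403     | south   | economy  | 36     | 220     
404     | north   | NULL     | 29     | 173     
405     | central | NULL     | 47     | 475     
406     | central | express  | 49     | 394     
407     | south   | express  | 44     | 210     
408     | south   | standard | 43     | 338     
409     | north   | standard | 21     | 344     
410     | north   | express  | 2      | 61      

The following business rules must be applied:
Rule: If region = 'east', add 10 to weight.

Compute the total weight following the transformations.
335

Step 1: Count records where region = 'east': 1
Step 2: Total bonus added: 1 × 10 = 10
Step 3: Original sum of weight: 325
Step 4: Final sum = 325 + 10 = 335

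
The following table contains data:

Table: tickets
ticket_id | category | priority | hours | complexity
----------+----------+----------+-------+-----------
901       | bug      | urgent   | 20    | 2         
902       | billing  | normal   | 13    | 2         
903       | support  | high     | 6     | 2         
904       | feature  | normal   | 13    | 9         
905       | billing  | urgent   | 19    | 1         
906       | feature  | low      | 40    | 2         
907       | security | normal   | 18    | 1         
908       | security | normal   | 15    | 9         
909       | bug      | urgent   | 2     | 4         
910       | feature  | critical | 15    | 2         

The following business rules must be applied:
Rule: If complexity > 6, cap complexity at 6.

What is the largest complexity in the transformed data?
6

Step 1: Original maximum complexity = 9
Step 2: Apply cap at 6
Step 3: 2 records had complexity > 6 and were capped
Step 4: Maximum after transformation = 6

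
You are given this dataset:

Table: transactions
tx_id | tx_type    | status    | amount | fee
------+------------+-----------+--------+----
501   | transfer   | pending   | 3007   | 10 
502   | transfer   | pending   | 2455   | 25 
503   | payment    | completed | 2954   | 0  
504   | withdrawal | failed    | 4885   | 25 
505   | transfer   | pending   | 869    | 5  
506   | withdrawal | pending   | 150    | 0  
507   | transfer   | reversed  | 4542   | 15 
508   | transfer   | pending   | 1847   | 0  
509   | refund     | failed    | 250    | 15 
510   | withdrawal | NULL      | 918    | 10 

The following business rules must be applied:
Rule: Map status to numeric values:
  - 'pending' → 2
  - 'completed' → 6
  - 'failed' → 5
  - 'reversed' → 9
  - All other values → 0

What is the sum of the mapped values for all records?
35

Step 1: Apply mapping to each record
Step 2: Count by status:
  'pending': 5 records × 2 = 10
  'completed': 1 records × 6 = 6
  'failed': 2 records × 5 = 10
  'reversed': 1 records × 9 = 9
Step 3: Sum all mapped values = 35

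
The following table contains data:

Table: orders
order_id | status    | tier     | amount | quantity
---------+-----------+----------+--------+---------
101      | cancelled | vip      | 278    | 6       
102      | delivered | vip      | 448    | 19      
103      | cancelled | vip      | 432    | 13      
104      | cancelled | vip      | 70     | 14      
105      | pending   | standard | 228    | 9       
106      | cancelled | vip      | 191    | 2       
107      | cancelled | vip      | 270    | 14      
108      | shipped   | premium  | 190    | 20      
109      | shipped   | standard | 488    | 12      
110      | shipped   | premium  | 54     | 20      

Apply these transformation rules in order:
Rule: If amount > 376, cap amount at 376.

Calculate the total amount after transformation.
2409

Step 1: 3 records have amount > 376
Step 2: These records originally summed to 1368
Step 3: After capping: 3 × 376 = 1128
Step 4: Unaffected records sum: 1281
Step 5: Final sum = 1128 + 1281 = 2409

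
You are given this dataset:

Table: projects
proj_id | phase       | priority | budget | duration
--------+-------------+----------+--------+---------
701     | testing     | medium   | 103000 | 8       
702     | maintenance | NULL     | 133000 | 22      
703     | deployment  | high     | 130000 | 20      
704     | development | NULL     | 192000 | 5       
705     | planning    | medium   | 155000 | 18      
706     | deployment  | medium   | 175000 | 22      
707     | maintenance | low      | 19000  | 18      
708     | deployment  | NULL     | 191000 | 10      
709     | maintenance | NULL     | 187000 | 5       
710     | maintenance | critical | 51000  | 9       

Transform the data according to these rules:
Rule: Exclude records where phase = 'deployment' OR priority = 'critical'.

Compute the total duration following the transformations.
76

Step 1: Find records where phase = 'deployment' OR priority = 'critical'
Step 2: 4 records match, summing to 61
Step 3: Original sum: 137
Step 4: Remaining sum = 137 - 61 = 76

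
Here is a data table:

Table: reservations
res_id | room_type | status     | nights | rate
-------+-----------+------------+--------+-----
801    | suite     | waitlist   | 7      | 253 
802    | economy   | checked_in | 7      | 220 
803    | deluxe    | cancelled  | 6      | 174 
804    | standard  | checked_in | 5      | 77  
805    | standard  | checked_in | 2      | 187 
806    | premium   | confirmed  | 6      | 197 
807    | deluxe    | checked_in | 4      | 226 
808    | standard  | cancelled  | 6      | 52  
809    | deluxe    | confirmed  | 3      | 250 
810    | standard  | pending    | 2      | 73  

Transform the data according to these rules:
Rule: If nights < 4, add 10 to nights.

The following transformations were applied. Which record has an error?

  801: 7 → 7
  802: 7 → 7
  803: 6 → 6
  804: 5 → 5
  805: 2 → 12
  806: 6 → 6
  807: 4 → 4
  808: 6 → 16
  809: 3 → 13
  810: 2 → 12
Record 808 has an error. The correct transformed value should be 6, not 16.

Step 1: Check each record against the rule
Step 2: Record 808 has nights = 6
Step 3: Since 6 >= 4, the bonus should not have been applied
Step 4: Correct value = 6, but claimed value = 16
Conclusion: Record 808 has the error.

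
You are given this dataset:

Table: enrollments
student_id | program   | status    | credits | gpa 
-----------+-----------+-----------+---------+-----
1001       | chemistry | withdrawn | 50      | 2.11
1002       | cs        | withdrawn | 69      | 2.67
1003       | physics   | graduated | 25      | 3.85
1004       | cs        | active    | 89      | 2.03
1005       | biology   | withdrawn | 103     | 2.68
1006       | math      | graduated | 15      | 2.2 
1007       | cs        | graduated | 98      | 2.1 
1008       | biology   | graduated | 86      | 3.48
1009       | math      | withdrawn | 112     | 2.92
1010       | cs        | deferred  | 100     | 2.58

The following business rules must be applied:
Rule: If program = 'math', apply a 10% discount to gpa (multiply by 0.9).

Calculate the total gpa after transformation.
26.11

Step 1: Records with program = 'math' have total gpa = 5.12
Step 2: Apply multiplier: 5.12 × 0.9 = 4.61
Step 3: Other records total: 21.5
Step 4: Final sum = 4.61 + 21.5 = 26.11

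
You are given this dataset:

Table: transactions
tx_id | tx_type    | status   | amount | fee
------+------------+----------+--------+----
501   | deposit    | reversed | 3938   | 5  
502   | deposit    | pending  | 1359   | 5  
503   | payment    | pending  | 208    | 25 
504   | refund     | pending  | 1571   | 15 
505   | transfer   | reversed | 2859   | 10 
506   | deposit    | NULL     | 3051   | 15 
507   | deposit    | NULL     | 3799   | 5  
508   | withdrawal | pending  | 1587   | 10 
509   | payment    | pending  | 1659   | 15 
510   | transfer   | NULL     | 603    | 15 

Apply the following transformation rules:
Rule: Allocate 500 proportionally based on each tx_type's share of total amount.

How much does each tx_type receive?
deposit: 294.34, payment: 45.24, refund: 38.07, transfer: 83.89, withdrawal: 38.46

Step 1: Calculate total amount = 20634
Step 2: Calculate each tx_type's proportion:
  deposit: 12147/20634 = 58.87% → 294.34
  payment: 1867/20634 = 9.05% → 45.24
  refund: 1571/20634 = 7.61% → 38.07
  transfer: 3462/20634 = 16.78% → 83.89
  withdrawal: 1587/20634 = 7.69% → 38.46
Step 3: Verify: sum of allocations ≈ 500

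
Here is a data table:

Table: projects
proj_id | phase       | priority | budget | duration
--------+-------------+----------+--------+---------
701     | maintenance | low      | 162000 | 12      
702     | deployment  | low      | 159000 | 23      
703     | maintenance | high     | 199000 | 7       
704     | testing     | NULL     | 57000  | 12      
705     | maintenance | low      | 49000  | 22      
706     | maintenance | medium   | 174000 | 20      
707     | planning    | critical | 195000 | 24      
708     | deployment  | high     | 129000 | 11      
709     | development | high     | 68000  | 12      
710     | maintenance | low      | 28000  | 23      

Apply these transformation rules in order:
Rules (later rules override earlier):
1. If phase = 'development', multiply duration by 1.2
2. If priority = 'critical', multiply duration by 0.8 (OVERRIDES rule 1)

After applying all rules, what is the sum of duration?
163.6

Step 1: Rule 2 takes priority for records with priority = 'critical'
  - 1 records: 24 × 0.8 = 19.2
Step 2: Rule 1 applies to remaining records with phase = 'development'
  - 1 records: 12 × 1.2 = 14.4
Step 3: Other records unchanged: 130
Step 4: Final sum = 19.2 + 14.4 + 130 = 163.6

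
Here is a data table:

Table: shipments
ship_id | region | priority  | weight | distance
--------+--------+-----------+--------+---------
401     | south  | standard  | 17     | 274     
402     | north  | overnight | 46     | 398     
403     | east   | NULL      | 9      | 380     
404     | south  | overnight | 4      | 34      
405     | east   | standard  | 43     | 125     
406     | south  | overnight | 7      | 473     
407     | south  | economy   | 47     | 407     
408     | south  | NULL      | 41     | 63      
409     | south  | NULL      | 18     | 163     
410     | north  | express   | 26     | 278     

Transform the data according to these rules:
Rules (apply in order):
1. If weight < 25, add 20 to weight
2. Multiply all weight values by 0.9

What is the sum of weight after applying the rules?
322.2

Step 1: Apply Rule 1 - Add 20 to records with weight < 25
  - 5 records affected: 55 + (5 × 20) = 155
  - Unaffected records: 203
  - Sum after Rule 1: 358
Step 2: Apply Rule 2 - Multiply all by 0.9
  - 358 × 0.9 = 322.2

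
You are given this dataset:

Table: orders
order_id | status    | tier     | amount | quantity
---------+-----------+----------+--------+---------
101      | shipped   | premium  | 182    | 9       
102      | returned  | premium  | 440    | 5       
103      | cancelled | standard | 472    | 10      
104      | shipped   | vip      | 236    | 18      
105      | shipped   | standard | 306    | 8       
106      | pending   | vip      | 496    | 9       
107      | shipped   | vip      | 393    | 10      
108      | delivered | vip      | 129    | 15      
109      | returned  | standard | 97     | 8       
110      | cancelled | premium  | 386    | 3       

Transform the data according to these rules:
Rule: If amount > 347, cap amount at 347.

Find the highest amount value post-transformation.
347

Step 1: Original maximum amount = 496
Step 2: Apply cap at 347
Step 3: 5 records had amount > 347 and were capped
Step 4: Maximum after transformation = 347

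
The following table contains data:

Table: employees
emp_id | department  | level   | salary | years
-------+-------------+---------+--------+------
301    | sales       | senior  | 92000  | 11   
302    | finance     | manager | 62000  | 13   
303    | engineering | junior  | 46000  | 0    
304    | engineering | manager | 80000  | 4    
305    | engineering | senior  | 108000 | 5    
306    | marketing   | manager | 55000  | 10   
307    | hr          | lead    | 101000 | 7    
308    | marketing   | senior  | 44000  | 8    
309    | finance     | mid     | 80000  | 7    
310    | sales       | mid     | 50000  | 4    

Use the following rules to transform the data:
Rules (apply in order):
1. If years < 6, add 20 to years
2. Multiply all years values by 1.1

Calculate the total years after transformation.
163.9

Step 1: Apply Rule 1 - Add 20 to records with years < 6
  - 4 records affected: 13 + (4 × 20) = 93
  - Unaffected records: 56
  - Sum after Rule 1: 149
Step 2: Apply Rule 2 - Multiply all by 1.1
  - 149 × 1.1 = 163.9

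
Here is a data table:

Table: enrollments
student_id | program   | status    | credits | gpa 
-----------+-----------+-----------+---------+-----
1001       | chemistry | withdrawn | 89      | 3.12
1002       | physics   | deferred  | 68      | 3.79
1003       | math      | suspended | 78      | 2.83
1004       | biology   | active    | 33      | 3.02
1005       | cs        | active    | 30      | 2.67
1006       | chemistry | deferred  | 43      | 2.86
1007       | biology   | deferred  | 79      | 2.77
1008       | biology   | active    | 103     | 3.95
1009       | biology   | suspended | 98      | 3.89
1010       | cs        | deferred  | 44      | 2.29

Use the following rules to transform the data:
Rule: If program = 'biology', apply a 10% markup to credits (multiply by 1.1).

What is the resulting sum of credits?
696.3

Step 1: Records with program = 'biology' have total credits = 313
Step 2: Apply multiplier: 313 × 1.1 = 344.3
Step 3: Other records total: 352
Step 4: Final sum = 344.3 + 352 = 696.3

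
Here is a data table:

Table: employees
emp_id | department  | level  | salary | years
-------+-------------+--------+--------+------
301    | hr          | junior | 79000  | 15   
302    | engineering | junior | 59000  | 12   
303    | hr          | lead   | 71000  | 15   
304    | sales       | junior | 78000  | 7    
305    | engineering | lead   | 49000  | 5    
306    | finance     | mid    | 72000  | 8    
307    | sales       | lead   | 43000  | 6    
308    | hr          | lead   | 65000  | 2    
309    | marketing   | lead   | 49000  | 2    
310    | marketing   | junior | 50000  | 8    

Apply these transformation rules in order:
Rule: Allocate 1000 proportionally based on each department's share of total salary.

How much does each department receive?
engineering: 175.61, finance: 117.07, hr: 349.59, marketing: 160.98, sales: 196.75

Step 1: Calculate total salary = 615000
Step 2: Calculate each department's proportion:
  engineering: 108000/615000 = 17.56% → 175.61
  finance: 72000/615000 = 11.71% → 117.07
  hr: 215000/615000 = 34.96% → 349.59
  marketing: 99000/615000 = 16.10% → 160.98
  sales: 121000/615000 = 19.67% → 196.75
Step 3: Verify: sum of allocations ≈ 1000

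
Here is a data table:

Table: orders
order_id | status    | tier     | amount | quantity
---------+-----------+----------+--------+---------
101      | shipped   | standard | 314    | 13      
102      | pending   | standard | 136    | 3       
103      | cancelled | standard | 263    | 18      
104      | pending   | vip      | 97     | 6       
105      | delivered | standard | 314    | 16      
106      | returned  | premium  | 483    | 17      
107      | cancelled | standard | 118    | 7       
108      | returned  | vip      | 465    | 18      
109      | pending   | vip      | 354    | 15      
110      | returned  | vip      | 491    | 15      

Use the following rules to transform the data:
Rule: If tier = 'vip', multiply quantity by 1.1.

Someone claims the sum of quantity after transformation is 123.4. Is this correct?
No, the correct result is 133.4.

Step 1: Calculate the correct sum after transformation
Step 2: Apply multiplier 1.1 to records where tier = 'vip'
Step 3: Correct result = 133.4
Step 4: Claimed result = 123.4
Step 5: 133.4 ≠ 123.4
Conclusion: The claimed result is incorrect. The correct answer is 133.4.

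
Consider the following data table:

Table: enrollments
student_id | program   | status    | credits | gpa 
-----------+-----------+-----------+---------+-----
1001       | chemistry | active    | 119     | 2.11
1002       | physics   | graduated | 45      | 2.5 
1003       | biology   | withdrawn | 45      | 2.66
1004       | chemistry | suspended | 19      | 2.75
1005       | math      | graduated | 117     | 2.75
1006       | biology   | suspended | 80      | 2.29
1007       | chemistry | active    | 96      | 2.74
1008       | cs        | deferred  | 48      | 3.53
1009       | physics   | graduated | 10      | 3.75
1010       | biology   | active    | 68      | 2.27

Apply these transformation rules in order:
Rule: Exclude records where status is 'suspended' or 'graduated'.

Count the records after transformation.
5

Step 1: Count records to exclude
  - 2 (suspended) + 3 (graduated) = 5 records
Step 2: Total records: 10
Step 3: Remaining = 10 - 5 = 5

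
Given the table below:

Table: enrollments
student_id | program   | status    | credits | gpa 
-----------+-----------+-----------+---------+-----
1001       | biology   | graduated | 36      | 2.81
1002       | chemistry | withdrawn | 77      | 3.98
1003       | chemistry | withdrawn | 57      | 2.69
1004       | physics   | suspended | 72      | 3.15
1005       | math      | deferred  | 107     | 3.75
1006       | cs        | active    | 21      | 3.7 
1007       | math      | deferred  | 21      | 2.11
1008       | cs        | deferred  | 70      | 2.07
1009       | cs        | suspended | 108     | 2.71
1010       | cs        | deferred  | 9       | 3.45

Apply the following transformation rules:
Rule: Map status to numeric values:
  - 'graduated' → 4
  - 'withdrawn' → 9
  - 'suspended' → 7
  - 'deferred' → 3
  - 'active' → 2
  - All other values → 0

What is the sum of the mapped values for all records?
50

Step 1: Apply mapping to each record
Step 2: Count by status:
  'graduated': 1 records × 4 = 4
  'withdrawn': 2 records × 9 = 18
  'suspended': 2 records × 7 = 14
  'deferred': 4 records × 3 = 12
  'active': 1 records × 2 = 2
Step 3: Sum all mapped values = 50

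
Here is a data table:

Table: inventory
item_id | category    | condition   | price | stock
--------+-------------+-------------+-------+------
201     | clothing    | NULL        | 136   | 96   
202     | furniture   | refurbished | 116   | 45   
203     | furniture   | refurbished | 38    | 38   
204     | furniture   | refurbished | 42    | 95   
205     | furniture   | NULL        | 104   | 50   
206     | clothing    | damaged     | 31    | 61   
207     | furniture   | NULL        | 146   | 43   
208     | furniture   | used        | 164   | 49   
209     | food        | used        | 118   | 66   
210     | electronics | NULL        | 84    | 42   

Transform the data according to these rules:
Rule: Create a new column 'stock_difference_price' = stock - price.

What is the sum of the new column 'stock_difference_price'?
-394

Step 1: For each record, compute stock - price
Example calculations:
  96 - 136 = -40
  45 - 116 = -71
  38 - 38 = 0
  ...
Step 2: Sum all derived values
Step 3: Total = -394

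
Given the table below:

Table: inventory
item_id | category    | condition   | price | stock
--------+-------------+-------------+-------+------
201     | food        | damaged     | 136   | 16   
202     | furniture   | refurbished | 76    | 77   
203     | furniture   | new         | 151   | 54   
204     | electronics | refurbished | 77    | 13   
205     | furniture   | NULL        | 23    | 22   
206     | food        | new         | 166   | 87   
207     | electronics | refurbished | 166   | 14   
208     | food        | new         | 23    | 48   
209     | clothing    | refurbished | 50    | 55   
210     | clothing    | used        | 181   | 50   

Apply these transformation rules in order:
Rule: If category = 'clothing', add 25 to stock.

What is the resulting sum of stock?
486

Step 1: Count records where category = 'clothing': 2
Step 2: Total bonus added: 2 × 25 = 50
Step 3: Original sum of stock: 436
Step 4: Final sum = 436 + 50 = 486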